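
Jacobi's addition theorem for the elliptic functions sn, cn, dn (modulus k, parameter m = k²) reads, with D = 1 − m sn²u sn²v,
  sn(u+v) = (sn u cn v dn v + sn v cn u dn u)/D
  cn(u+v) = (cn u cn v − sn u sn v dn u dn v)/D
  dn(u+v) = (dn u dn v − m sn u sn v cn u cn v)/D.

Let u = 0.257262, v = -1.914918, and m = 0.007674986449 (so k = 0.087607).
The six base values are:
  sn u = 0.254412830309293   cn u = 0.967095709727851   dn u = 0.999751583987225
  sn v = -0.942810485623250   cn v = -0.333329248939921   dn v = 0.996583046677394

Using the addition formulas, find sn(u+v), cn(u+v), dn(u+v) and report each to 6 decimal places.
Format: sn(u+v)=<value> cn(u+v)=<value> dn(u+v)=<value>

sn(u+v)=-0.996515 cn(u+v)=-0.083414 dn(u+v)=0.996182

m = k² = 0.007674986449
D = 1 − m·sn²u·sn²v = 0.9995584250339745
sn(u+v) = (sn u·cn v·dn v + sn v·cn u·dn u)/D = -0.996074941942277/0.9995584250339745 = -0.9965149780098355
cn(u+v) = (cn u·cn v − sn u·sn v·dn u·dn v)/D = -0.08337718567503495/0.9995584250339745 = -0.08341401921773707
dn(u+v) = (dn u·dn v − m·sn u·sn v·cn u·cn v)/D = 0.9957420297952416/0.9995584250339745 = 0.9961819187921874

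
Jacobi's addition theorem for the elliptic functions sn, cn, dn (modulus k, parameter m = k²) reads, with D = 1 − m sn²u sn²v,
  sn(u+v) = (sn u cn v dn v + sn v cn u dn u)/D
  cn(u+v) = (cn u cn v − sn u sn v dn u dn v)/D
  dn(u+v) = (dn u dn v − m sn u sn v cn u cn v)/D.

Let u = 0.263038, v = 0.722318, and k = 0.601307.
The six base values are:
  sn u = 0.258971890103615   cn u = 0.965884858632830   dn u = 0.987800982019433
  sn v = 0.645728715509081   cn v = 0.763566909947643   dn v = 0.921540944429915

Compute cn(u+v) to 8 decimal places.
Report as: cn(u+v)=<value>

cn(u+v)=0.59127082

m = k² = 0.361570108249
D = 1 − m·sn²u·sn²v = 0.9898889100956028
cn(u+v) = (cn u·cn v − sn u·sn v·dn u·dn v)/D = 0.585292424866139/0.9898889100956028 = 0.5912708172572737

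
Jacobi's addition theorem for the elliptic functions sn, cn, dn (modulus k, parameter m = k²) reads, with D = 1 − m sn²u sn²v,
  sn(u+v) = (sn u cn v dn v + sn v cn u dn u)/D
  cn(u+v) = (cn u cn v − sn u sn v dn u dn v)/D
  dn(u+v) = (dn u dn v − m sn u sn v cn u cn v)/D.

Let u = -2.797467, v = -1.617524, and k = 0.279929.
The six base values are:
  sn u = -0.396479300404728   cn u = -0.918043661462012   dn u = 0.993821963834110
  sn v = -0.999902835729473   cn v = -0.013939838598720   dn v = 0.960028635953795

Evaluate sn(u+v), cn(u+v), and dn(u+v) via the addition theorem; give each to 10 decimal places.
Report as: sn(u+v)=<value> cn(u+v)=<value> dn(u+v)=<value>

sn(u+v)=0.9290307338 cn(u+v)=-0.3700025616 dn(u+v)=0.9655917466

m = k² = 0.078360245041
D = 1 − m·sn²u·sn²v = 0.9876844894031467
sn(u+v) = (sn u·cn v·dn v + sn v·cn u·dn u)/D = 0.9175892459882186/0.9876844894031467 = 0.929030733835573
cn(u+v) = (cn u·cn v − sn u·sn v·dn u·dn v)/D = -0.3654457911295833/0.9876844894031467 = -0.3700025615978039
dn(u+v) = (dn u·dn v − m·sn u·sn v·cn u·cn v)/D = 0.9536999911827927/0.9876844894031467 = 0.9655917465699085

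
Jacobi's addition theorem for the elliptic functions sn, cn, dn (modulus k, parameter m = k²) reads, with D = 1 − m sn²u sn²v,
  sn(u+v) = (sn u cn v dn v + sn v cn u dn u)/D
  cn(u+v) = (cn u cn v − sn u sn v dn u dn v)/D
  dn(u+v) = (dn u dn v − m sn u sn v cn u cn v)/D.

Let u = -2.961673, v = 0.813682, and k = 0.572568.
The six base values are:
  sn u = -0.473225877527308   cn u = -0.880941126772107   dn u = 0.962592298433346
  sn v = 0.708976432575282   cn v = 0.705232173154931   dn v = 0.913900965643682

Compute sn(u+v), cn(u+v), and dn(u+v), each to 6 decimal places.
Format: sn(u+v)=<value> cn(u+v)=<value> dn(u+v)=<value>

m = k² = 0.327834114624
D = 1 − m·sn²u·sn²v = 0.9630975914479828
sn(u+v) = (sn u·cn v·dn v + sn v·cn u·dn u)/D = -0.9062028292800972/0.9630975914479828 = -0.9409252367848347
cn(u+v) = (cn u·cn v − sn u·sn v·dn u·dn v)/D = -0.3261186944314179/0.9630975914479828 = -0.3386143806476664
dn(u+v) = (dn u·dn v − m·sn u·sn v·cn u·cn v)/D = 0.811380567969605/0.9630975914479828 = 0.8424697301440899

sn(u+v)=-0.940925 cn(u+v)=-0.338614 dn(u+v)=0.842470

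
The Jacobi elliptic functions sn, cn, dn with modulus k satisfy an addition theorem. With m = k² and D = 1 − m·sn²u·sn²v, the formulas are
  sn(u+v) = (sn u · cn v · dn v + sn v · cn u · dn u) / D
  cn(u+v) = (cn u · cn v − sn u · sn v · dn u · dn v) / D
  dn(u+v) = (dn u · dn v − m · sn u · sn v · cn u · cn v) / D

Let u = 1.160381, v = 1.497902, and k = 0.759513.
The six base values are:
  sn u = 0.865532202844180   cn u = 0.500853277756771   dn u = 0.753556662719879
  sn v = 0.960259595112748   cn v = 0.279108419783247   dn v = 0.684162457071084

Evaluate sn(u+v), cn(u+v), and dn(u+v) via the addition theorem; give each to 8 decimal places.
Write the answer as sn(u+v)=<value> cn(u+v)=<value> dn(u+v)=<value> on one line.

sn(u+v)=0.87728880 cn(u+v)=-0.47996288 dn(u+v)=0.74567285

m = k² = 0.576859997169
D = 1 − m·sn²u·sn²v = 0.6015129650148344
sn(u+v) = (sn u·cn v·dn v + sn v·cn u·dn u)/D = 0.5277005847733981/0.6015129650148344 = 0.8772887958622538
cn(u+v) = (cn u·cn v − sn u·sn v·dn u·dn v)/D = -0.2887038965977964/0.6015129650148344 = -0.4799628825800561
dn(u+v) = (dn u·dn v − m·sn u·sn v·cn u·cn v)/D = 0.4485318839715705/0.6015129650148344 = 0.7456728450741022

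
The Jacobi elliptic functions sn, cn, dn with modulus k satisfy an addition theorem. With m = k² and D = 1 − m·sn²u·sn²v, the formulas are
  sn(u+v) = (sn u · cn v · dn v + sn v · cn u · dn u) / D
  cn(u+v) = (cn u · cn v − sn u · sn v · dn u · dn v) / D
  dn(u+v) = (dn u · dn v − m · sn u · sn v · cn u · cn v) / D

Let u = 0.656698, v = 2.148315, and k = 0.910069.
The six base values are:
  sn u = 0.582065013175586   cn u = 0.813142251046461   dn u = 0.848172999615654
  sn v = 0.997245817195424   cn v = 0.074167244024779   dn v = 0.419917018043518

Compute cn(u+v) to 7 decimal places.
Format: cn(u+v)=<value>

cn(u+v)=-0.2031097

m = k² = 0.828225584761
D = 1 − m·sn²u·sn²v = 0.7209409702661883
cn(u+v) = (cn u·cn v − sn u·sn v·dn u·dn v)/D = -0.1464301120320414/0.7209409702661883 = -0.2031097108796244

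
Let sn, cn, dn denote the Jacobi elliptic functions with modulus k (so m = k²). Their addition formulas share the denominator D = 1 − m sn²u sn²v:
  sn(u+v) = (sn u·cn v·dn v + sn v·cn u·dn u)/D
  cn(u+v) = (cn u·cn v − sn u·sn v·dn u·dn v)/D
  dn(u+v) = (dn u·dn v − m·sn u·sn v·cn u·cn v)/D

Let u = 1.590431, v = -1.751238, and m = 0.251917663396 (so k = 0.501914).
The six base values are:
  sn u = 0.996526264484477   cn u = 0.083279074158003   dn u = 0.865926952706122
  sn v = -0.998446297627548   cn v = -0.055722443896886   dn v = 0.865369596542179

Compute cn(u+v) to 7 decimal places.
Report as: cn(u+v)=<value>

m = k² = 0.251917663396
D = 1 − m·sn²u·sn²v = 0.7506062645513459
cn(u+v) = (cn u·cn v − sn u·sn v·dn u·dn v)/D = 0.7409430937153402/0.7506062645513459 = 0.9871261788072318

cn(u+v)=0.9871262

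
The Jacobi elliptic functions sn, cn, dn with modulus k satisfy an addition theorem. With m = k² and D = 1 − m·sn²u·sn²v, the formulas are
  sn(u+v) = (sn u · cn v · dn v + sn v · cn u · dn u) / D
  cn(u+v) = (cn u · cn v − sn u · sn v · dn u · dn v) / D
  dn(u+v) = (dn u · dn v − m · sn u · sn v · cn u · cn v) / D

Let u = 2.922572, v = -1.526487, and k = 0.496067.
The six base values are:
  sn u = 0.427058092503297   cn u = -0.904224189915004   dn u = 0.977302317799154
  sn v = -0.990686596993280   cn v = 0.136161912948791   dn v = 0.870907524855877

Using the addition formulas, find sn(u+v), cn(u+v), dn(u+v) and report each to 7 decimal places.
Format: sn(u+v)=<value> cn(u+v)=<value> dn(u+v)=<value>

m = k² = 0.246082468489
D = 1 − m·sn²u·sn²v = 0.9559519018920665
sn(u+v) = (sn u·cn v·dn v + sn v·cn u·dn u)/D = 0.9261125811179566/0.9559519018920665 = 0.968785750920051
cn(u+v) = (cn u·cn v − sn u·sn v·dn u·dn v)/D = 0.2369800114484246/0.9559519018920665 = 0.2478995135418238
dn(u+v) = (dn u·dn v − m·sn u·sn v·cn u·cn v)/D = 0.8383214876231076/0.9559519018920665 = 0.8769494427113549

sn(u+v)=0.9687858 cn(u+v)=0.2478995 dn(u+v)=0.8769494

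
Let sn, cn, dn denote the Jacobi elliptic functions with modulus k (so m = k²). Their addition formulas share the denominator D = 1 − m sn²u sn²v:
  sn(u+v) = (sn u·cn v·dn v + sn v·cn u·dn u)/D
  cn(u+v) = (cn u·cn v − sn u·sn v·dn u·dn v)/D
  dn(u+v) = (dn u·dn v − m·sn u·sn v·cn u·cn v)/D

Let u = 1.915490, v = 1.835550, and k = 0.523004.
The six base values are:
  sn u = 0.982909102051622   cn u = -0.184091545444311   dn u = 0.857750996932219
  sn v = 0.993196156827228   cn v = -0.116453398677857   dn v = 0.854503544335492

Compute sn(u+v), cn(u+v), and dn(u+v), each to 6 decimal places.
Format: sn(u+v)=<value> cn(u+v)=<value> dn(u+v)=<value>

m = k² = 0.273533184016
D = 1 − m·sn²u·sn²v = 0.7393205504996374
sn(u+v) = (sn u·cn v·dn v + sn v·cn u·dn u)/D = -0.2546394771385127/0.7393205504996374 = -0.344423642716851
cn(u+v) = (cn u·cn v − sn u·sn v·dn u·dn v)/D = -0.6940847304715122/0.7393205504996374 = -0.9388143343268971
dn(u+v) = (dn u·dn v − m·sn u·sn v·cn u·cn v)/D = 0.7272266766148403/0.7393205504996374 = 0.9836419075912011

sn(u+v)=-0.344424 cn(u+v)=-0.938814 dn(u+v)=0.983642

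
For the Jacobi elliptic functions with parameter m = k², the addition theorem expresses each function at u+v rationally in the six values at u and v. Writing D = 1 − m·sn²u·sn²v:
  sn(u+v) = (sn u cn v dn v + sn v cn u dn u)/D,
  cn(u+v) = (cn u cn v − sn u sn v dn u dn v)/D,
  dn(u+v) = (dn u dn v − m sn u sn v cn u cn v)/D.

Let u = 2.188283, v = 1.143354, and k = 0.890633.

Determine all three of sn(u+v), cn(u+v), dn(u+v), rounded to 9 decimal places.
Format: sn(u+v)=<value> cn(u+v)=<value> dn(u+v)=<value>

sn(u+v)=0.840693285 cn(u+v)=-0.541511588 dn(u+v)=0.662853424

sn u = 0.9997004917729322, cn u = 0.02447297997705793, dn u = 0.4552449277735642
sn v = 0.8373729771815191, cn v = 0.5466319576151389, dn v = 0.666178866832287
m = k² = 0.793227140689
D = 1 − m·sn²u·sn²v = 0.4441274090960155
sn(u+v) = (sn u·cn v·dn v + sn v·cn u·dn u)/D = 0.3733749305974419/0.4441274090960155 = 0.8406932851935789
cn(u+v) = (cn u·cn v − sn u·sn v·dn u·dn v)/D = -0.2405001386937126/0.4441274090960155 = -0.5415115882697505
dn(u+v) = (dn u·dn v − m·sn u·sn v·cn u·cn v)/D = 0.2943913737243621/0.4441274090960155 = 0.6628534238037037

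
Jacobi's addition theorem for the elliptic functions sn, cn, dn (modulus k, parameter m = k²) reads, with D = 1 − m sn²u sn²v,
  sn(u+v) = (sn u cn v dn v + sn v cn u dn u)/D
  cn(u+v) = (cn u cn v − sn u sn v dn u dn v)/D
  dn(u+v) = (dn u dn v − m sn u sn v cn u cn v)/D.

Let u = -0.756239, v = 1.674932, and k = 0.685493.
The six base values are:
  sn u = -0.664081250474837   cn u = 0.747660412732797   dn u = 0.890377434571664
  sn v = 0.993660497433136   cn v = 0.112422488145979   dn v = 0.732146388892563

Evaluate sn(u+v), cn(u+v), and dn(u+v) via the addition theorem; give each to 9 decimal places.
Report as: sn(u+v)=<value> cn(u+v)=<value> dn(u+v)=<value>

m = k² = 0.469900653049
D = 1 − m·sn²u·sn²v = 0.7953910928269045
sn(u+v) = (sn u·cn v·dn v + sn v·cn u·dn u)/D = 0.6068194126751874/0.7953910928269045 = 0.7629195475630569
cn(u+v) = (cn u·cn v − sn u·sn v·dn u·dn v)/D = 0.5142151212760259/0.7953910928269045 = 0.6464934368933536
dn(u+v) = (dn u·dn v − m·sn u·sn v·cn u·cn v)/D = 0.6779495314877717/0.7953910928269045 = 0.8523474019281093

sn(u+v)=0.762919548 cn(u+v)=0.646493437 dn(u+v)=0.852347402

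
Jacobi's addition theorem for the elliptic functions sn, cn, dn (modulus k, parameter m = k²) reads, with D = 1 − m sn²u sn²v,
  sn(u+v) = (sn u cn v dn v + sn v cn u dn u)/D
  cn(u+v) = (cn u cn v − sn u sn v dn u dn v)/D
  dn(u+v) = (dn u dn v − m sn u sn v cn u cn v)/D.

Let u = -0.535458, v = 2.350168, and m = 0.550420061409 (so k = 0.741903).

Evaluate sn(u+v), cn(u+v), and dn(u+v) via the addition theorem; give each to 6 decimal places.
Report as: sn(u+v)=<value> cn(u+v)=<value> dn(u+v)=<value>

sn(u+v)=0.998389 cn(u+v)=0.056741 dn(u+v)=0.671827

sn u = -0.4988233602884461, cn u = 0.8667036720993763, dn u = 0.9290004675477385
sn v = 0.9529850942278945, cn v = -0.3030171780270073, dn v = 0.7071910519658119
m = k² = 0.550420061409
D = 1 − m·sn²u·sn²v = 0.875617283538803
sn(u+v) = (sn u·cn v·dn v + sn v·cn u·dn u)/D = 0.8742065885752211/0.875617283538803 = 0.9983889137525009
cn(u+v) = (cn u·cn v − sn u·sn v·dn u·dn v)/D = 0.04968367663072632/0.875617283538803 = 0.05674131560072682
dn(u+v) = (dn u·dn v − m·sn u·sn v·cn u·cn v)/D = 0.5882636848933138/0.875617283538803 = 0.6718274021680442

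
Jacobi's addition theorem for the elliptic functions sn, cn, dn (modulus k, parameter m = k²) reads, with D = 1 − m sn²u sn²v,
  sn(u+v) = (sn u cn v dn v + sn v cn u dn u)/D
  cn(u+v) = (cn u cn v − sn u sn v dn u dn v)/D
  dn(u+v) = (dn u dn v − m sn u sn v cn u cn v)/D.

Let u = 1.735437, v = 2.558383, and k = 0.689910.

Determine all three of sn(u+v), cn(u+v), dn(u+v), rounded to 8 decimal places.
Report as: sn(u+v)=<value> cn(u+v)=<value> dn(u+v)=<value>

sn(u+v)=-0.57083245 cn(u+v)=-0.82106657 dn(u+v)=0.91918629

sn u = 0.9974394087755683, cn u = 0.07151661220614913, dn u = 0.7255746895106604
sn v = 0.8551053428919553, cn v = -0.5184542916763555, dn v = 0.8074429014235242
m = k² = 0.4759758081
D = 1 − m·sn²u·sn²v = 0.6537441127718579
sn(u+v) = (sn u·cn v·dn v + sn v·cn u·dn u)/D = -0.3731783504280365/0.6537441127718579 = -0.5708324451990398
cn(u+v) = (cn u·cn v − sn u·sn v·dn u·dn v)/D = -0.5367674391723787/0.6537441127718579 = -0.8210665743458841
dn(u+v) = (dn u·dn v − m·sn u·sn v·cn u·cn v)/D = 0.6009126253737626/0.6537441127718579 = 0.9191862896109439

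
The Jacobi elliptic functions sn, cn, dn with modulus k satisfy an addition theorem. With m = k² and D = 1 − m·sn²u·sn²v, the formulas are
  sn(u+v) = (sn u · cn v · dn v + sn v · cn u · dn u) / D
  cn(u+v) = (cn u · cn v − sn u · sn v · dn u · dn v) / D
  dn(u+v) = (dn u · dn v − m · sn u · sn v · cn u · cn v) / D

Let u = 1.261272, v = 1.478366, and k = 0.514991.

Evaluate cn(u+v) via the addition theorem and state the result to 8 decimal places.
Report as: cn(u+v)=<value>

cn(u+v)=-0.80358904

sn u = 0.9308724311430627, cn u = 0.365344381286758, dn u = 0.8776014709464249
sn v = 0.9828822184596599, cn v = 0.184235025540252, dn v = 0.8624304996203434
m = k² = 0.265215730081
D = 1 − m·sn²u·sn²v = 0.7779848700435431
cn(u+v) = (cn u·cn v − sn u·sn v·dn u·dn v)/D = -0.6251801141970739/0.7779848700435431 = -0.803589039157128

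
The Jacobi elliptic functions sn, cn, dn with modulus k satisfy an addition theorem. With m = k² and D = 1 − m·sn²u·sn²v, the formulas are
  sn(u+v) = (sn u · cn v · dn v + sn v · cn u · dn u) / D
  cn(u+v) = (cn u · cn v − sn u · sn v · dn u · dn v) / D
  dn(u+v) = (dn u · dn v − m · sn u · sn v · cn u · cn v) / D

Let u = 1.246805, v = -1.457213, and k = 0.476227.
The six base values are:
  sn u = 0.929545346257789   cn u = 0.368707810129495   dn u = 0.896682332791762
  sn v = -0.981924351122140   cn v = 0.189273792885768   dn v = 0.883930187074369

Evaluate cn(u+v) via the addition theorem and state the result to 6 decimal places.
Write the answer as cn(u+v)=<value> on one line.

m = k² = 0.226792155529
D = 1 − m·sn²u·sn²v = 0.8110594168649346
cn(u+v) = (cn u·cn v − sn u·sn v·dn u·dn v)/D = 0.7932311770443017/0.8110594168649346 = 0.978018577369404

cn(u+v)=0.978019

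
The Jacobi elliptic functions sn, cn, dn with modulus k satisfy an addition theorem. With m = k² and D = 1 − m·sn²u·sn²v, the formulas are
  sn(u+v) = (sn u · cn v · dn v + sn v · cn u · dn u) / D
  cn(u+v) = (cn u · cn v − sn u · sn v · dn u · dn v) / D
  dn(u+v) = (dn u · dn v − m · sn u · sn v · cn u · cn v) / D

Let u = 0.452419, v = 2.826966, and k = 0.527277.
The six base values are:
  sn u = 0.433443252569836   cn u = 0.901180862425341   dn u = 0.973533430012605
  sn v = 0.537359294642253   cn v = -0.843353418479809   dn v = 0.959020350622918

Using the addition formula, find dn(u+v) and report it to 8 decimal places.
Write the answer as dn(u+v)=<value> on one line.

dn(u+v)=0.99790406

m = k² = 0.278021034729
D = 1 − m·sn²u·sn²v = 0.9849175574719353
dn(u+v) = (dn u·dn v − m·sn u·sn v·cn u·cn v)/D = 0.9828532294997768/0.9849175574719353 = 0.9979040601352897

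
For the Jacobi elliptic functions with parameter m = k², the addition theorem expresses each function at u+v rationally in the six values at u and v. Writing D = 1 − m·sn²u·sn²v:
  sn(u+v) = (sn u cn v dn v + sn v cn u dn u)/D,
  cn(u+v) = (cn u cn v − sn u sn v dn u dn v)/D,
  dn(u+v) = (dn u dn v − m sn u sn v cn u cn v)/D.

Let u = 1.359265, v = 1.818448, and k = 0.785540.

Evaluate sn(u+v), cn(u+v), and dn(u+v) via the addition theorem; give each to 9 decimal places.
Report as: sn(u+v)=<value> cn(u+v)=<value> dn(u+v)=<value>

sn u = 0.9244907959839918, cn u = 0.3812043653224414, dn u = 0.687457617441262
sn v = 0.9956749114304377, cn v = 0.09290570890957105, dn v = 0.6230996362858168
m = k² = 0.6170730916
D = 1 − m·sn²u·sn²v = 0.4771502309225192
sn(u+v) = (sn u·cn v·dn v + sn v·cn u·dn u)/D = 0.3144467264039825/0.4771502309225192 = 0.6590099009195347
cn(u+v) = (cn u·cn v − sn u·sn v·dn u·dn v)/D = -0.3588810375643054/0.4771502309225192 = -0.7521342636059236
dn(u+v) = (dn u·dn v − m·sn u·sn v·cn u·cn v)/D = 0.408237877858751/0.4771502309225192 = 0.8555751446865414

sn(u+v)=0.659009901 cn(u+v)=-0.752134264 dn(u+v)=0.855575145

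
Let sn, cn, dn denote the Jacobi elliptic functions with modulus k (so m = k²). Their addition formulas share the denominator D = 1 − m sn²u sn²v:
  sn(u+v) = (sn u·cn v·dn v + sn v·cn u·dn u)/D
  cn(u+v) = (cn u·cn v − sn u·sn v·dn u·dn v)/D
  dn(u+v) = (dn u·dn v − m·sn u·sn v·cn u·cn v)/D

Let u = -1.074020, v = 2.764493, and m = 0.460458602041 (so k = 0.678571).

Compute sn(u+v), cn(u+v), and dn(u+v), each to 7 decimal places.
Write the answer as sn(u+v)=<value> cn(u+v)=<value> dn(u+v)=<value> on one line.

sn(u+v)=0.9953280 cn(u+v)=0.0965517 dn(u+v)=0.7374509

sn u = -0.8409298787550008, cn u = 0.5411441018962507, dn u = 0.8212068469787495
sn v = 0.7413331173998351, cn v = -0.6711372505279694, dn v = 0.8642589658432581
m = k² = 0.460458602041
D = 1 − m·sn²u·sn²v = 0.8210478333167747
sn(u+v) = (sn u·cn v·dn v + sn v·cn u·dn u)/D = 0.8172118723592521/0.8210478333167747 = 0.9953279689661606
cn(u+v) = (cn u·cn v − sn u·sn v·dn u·dn v)/D = 0.07927357863283133/0.8210478333167747 = 0.09655171771489979
dn(u+v) = (dn u·dn v − m·sn u·sn v·cn u·cn v)/D = 0.6054825031316846/0.8210478333167747 = 0.7374509481204352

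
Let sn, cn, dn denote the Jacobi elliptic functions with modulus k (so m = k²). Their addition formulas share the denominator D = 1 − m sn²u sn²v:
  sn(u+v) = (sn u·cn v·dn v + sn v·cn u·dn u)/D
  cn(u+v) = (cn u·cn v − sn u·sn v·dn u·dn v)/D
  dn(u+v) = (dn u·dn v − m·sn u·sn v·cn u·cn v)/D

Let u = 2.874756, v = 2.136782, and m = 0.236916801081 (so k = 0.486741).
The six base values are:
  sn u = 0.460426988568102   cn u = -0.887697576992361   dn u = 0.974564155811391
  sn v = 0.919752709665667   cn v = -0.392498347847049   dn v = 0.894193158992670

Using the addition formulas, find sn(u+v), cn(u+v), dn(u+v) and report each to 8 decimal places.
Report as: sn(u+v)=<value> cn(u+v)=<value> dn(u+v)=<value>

m = k² = 0.236916801081
D = 1 − m·sn²u·sn²v = 0.9575126585497719
sn(u+v) = (sn u·cn v·dn v + sn v·cn u·dn u)/D = -0.9572906003524861/0.9575126585497719 = -0.9997680884996109
cn(u+v) = (cn u·cn v − sn u·sn v·dn u·dn v)/D = -0.02062032395062715/0.9575126585497719 = -0.0215353016657328
dn(u+v) = (dn u·dn v − m·sn u·sn v·cn u·cn v)/D = 0.8364918891703823/0.9575126585497719 = 0.873609222500844

sn(u+v)=-0.99976809 cn(u+v)=-0.02153530 dn(u+v)=0.87360922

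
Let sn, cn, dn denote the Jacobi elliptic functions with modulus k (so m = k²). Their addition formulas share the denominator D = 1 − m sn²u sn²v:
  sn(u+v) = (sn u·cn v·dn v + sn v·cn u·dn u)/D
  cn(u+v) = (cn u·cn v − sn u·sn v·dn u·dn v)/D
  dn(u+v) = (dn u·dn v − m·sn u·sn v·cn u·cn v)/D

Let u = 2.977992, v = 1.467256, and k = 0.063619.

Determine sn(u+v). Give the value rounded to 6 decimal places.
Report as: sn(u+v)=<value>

sn u = 0.1660114458135057, cn u = -0.9861238258245814, dn u = 0.9999442259918036
sn v = 0.9945008221860437, cn v = 0.1047287671620509, dn v = 0.9979965004627119
m = k² = 0.004047377161
D = 1 − m·sn²u·sn²v = 0.9998896785316634
sn(u+v) = (sn u·cn v·dn v + sn v·cn u·dn u)/D = -0.9632949170734956/0.9998896785316634 = -0.9634012009085771

sn(u+v)=-0.963401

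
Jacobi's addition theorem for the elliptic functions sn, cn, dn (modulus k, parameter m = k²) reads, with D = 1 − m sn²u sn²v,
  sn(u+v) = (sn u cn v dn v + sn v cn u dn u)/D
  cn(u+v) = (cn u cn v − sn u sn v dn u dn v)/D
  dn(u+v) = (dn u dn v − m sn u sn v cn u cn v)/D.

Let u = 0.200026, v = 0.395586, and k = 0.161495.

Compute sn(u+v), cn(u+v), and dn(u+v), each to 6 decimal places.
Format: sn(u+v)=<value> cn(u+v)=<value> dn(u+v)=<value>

sn u = 0.1986609917071328, cn u = 0.9800682682211166, dn u = 0.9994852158549096
sn v = 0.3851083809320807, cn v = 0.9228713534051598, dn v = 0.9980641367424964
m = k² = 0.026080635025
D = 1 − m·sn²u·sn²v = 0.9998473456093506
sn(u+v) = (sn u·cn v·dn v + sn v·cn u·dn u)/D = 0.5602218276542744/0.9998473456093506 = 0.5603073610330492
cn(u+v) = (cn u·cn v − sn u·sn v·dn u·dn v)/D = 0.8281583292715039/0.9998473456093506 = 0.8282847705784407
dn(u+v) = (dn u·dn v − m·sn u·sn v·cn u·cn v)/D = 0.9957456233597218/0.9998473456093506 = 0.995897651508862

sn(u+v)=0.560307 cn(u+v)=0.828285 dn(u+v)=0.995898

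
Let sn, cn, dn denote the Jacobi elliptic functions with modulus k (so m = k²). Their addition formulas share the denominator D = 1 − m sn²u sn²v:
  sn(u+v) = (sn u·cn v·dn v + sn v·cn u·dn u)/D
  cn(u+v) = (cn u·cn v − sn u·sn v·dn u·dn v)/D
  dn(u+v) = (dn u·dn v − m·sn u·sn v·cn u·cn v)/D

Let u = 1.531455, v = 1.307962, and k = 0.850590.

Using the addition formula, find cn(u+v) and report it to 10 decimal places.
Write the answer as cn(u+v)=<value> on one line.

sn u = 0.9500766153833167, cn u = 0.3120167061261005, dn u = 0.5890101054046431
sn v = 0.8982924462776124, cn v = 0.4393980893911385, dn v = 0.645123194432605
m = k² = 0.7235033481
D = 1 − m·sn²u·sn²v = 0.4730210131545639
cn(u+v) = (cn u·cn v − sn u·sn v·dn u·dn v)/D = -0.1871965950948724/0.4730210131545639 = -0.3957468904953366

cn(u+v)=-0.3957468905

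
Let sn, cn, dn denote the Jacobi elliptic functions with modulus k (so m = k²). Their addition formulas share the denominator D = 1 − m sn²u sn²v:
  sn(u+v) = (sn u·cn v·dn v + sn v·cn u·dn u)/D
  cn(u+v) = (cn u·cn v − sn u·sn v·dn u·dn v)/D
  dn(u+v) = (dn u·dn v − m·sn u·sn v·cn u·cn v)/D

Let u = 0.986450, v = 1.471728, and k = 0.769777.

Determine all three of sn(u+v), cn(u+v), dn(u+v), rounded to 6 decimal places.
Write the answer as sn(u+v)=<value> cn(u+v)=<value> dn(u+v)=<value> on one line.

sn u = 0.7889909138852513, cn u = 0.6144048647321373, dn u = 0.7944366244495403
sn v = 0.9534282363783345, cn v = 0.3016199563631338, dn v = 0.6792282175367573
m = k² = 0.592556629729
D = 1 − m·sn²u·sn²v = 0.664687391173557
sn(u+v) = (sn u·cn v·dn v + sn v·cn u·dn u)/D = 0.6270133924203185/0.664687391173557 = 0.943320726023218
cn(u+v) = (cn u·cn v − sn u·sn v·dn u·dn v)/D = -0.2205981271694591/0.664687391173557 = -0.3318825211652894
dn(u+v) = (dn u·dn v − m·sn u·sn v·cn u·cn v)/D = 0.4569991040885293/0.664687391173557 = 0.6875399024519812

sn(u+v)=0.943321 cn(u+v)=-0.331883 dn(u+v)=0.687540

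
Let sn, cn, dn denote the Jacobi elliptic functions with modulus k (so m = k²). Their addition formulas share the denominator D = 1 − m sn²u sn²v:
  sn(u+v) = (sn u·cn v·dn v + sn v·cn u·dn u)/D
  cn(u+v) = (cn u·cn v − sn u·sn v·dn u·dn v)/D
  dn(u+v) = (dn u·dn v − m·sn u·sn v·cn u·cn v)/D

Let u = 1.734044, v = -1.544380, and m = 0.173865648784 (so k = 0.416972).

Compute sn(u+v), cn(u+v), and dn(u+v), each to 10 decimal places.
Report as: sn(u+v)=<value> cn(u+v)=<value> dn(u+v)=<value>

sn(u+v)=0.1883362183 cn(u+v)=0.9821046120 dn(u+v)=0.9969116777

sn u = 0.9968476808287495, cn u = -0.07933915317384958, dn u = 0.9095211836612821
sn v = -0.9956774695970943, cn v = 0.09287828883397486, dn v = 0.9097440199139608
m = k² = 0.173865648784
D = 1 − m·sn²u·sn²v = 0.8287191730966102
sn(u+v) = (sn u·cn v·dn v + sn v·cn u·dn u)/D = 0.1560778351062596/0.8287191730966102 = 0.1883362183151329
cn(u+v) = (cn u·cn v − sn u·sn v·dn u·dn v)/D = 0.8138889219337444/0.8287191730966102 = 0.9821046119791692
dn(u+v) = (dn u·dn v − m·sn u·sn v·cn u·cn v)/D = 0.8261598211763882/0.8287191730966102 = 0.9969116776788707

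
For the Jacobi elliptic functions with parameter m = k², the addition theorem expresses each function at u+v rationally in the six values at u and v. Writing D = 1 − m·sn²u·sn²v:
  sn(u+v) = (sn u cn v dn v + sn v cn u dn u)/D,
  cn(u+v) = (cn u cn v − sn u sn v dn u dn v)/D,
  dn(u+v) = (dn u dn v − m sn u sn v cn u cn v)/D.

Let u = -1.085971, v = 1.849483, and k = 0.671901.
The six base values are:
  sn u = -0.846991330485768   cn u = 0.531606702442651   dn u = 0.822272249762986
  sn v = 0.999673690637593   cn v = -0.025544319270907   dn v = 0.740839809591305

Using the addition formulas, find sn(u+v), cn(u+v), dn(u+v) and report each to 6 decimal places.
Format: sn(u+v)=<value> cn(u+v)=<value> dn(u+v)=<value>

sn(u+v)=0.669795 cn(u+v)=0.742546 dn(u+v)=0.893010

m = k² = 0.451450953801
D = 1 − m·sn²u·sn²v = 0.6763429807932956
sn(u+v) = (sn u·cn v·dn v + sn v·cn u·dn u)/D = 0.4530114756044025/0.6763429807932956 = 0.6697954861201585
cn(u+v) = (cn u·cn v − sn u·sn v·dn u·dn v)/D = 0.5022155221009025/0.6763429807932956 = 0.7425456260547634
dn(u+v) = (dn u·dn v − m·sn u·sn v·cn u·cn v)/D = 0.6039812374081057/0.6763429807932956 = 0.893010284071677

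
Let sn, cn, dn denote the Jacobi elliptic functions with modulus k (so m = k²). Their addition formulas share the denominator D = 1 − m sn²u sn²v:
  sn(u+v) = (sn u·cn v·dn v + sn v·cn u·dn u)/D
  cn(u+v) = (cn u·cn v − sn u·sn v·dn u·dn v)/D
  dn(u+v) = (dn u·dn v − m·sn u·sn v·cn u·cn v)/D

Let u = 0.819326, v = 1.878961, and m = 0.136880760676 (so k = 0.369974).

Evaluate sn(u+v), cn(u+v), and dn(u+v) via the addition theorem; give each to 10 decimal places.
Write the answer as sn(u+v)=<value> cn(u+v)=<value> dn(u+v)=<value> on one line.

sn u = 0.7231717023840163, cn u = 0.6906682914909325, dn u = 0.9635426652911504
sn v = 0.9731089266376315, cn v = -0.2303454295143637, dn v = 0.9329426552139957
m = k² = 0.136880760676
D = 1 − m·sn²u·sn²v = 0.9322127257971073
sn(u+v) = (sn u·cn v·dn v + sn v·cn u·dn u)/D = 0.4921837388466925/0.9322127257971073 = 0.5279736322263149
cn(u+v) = (cn u·cn v − sn u·sn v·dn u·dn v)/D = -0.7916916908449674/0.9322127257971073 = -0.8492607630602935
dn(u+v) = (dn u·dn v − m·sn u·sn v·cn u·cn v)/D = 0.9142548381915277/0.9322127257971073 = 0.9807362771300678

sn(u+v)=0.5279736322 cn(u+v)=-0.8492607631 dn(u+v)=0.9807362771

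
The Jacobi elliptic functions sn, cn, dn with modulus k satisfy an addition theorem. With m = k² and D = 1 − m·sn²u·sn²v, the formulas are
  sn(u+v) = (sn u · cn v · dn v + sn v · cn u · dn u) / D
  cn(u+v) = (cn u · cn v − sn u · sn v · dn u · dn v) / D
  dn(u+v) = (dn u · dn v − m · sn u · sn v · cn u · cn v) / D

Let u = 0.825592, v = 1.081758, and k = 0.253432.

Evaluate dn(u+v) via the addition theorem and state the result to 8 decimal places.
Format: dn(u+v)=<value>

dn(u+v)=0.97025836

sn u = 0.731380138099659, cn u = 0.6819700093063651, dn u = 0.9826716009700683
sn v = 0.8777058482567529, cn v = 0.4791997954255551, dn v = 0.9749466668233718
m = k² = 0.064227778624
D = 1 − m·sn²u·sn²v = 0.9735328480728938
dn(u+v) = (dn u·dn v − m·sn u·sn v·cn u·cn v)/D = 0.9445783891242743/0.9735328480728938 = 0.9702583646705555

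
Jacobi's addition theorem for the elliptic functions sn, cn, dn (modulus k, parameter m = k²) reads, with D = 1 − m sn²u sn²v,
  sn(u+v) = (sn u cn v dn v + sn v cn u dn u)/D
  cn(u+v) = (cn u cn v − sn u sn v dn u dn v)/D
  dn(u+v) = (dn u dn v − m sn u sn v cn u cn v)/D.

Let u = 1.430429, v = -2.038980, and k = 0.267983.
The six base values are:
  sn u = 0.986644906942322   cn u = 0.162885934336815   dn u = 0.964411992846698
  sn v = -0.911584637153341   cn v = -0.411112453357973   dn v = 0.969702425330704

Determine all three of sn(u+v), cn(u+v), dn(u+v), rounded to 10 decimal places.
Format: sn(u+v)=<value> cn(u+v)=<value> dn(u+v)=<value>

m = k² = 0.071814888289
D = 1 − m·sn²u·sn²v = 0.9419061390419418
sn(u+v) = (sn u·cn v·dn v + sn v·cn u·dn u)/D = -0.5365326996756326/0.9419061390419418 = -0.5696243791566811
cn(u+v) = (cn u·cn v − sn u·sn v·dn u·dn v)/D = 0.7741575013804847/0.9419061390419418 = 0.8219051445698376
dn(u+v) = (dn u·dn v − m·sn u·sn v·cn u·cn v)/D = 0.9308673450375272/0.9419061390419418 = 0.9882803672819856

sn(u+v)=-0.5696243792 cn(u+v)=0.8219051446 dn(u+v)=0.9882803673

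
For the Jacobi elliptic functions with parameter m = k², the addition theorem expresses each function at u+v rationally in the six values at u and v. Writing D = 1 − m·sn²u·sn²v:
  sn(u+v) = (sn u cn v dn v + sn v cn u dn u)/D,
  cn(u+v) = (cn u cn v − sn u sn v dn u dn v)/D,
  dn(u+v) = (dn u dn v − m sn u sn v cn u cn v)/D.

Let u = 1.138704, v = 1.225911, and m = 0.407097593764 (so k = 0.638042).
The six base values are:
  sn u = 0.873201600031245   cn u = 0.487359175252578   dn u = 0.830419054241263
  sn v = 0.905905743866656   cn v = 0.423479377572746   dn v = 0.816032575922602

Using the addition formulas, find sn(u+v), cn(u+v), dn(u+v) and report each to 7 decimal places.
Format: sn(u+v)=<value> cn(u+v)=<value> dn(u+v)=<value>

sn(u+v)=0.8968471 cn(u+v)=-0.4423407 dn(u+v)=0.8200959

m = k² = 0.407097593764
D = 1 − m·sn²u·sn²v = 0.745262074554754
sn(u+v) = (sn u·cn v·dn v + sn v·cn u·dn u)/D = 0.6683861063024741/0.745262074554754 = 0.8968470677939592
cn(u+v) = (cn u·cn v − sn u·sn v·dn u·dn v)/D = -0.3296597832182043/0.745262074554754 = -0.442340747602318
dn(u+v) = (dn u·dn v − m·sn u·sn v·cn u·cn v)/D = 0.611186375816596/0.745262074554754 = 0.8200959054326499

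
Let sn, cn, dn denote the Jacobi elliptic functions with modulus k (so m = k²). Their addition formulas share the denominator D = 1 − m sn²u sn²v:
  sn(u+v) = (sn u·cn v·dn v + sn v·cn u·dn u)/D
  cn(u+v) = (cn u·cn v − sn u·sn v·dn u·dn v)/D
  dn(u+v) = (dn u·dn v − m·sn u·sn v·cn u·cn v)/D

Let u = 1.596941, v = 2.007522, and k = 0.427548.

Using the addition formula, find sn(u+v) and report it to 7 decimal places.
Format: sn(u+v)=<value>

sn(u+v)=-0.2969826

sn u = 0.9988036031983419, cn u = 0.04890155660108536, dn u = 0.9042343956287142
sn v = 0.9481385833971799, cn v = -0.3178572426004935, dn v = 0.9141505937014253
m = k² = 0.182797292304
D = 1 − m·sn²u·sn²v = 0.8360642773934231
sn(u+v) = (sn u·cn v·dn v + sn v·cn u·dn u)/D = -0.2482965137389071/0.8360642773934231 = -0.2969825651599599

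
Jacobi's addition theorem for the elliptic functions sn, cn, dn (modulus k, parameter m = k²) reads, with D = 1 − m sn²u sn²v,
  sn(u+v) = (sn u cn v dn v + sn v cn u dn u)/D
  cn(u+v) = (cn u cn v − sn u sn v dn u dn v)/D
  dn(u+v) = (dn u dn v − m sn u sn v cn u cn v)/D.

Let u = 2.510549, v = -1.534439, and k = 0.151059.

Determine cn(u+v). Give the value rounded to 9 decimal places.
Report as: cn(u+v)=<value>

cn(u+v)=0.562665381

sn u = 0.6037869589829735, cn u = -0.7971457258005547, dn u = 0.9958319136739914
sn v = -0.9989915311853273, cn v = 0.04489900466597563, dn v = 0.9885480157542918
m = k² = 0.022818821481
D = 1 − m·sn²u·sn²v = 0.9916979703314697
cn(u+v) = (cn u·cn v − sn u·sn v·dn u·dn v)/D = 0.5579941165714966/0.9916979703314697 = 0.5626653812601735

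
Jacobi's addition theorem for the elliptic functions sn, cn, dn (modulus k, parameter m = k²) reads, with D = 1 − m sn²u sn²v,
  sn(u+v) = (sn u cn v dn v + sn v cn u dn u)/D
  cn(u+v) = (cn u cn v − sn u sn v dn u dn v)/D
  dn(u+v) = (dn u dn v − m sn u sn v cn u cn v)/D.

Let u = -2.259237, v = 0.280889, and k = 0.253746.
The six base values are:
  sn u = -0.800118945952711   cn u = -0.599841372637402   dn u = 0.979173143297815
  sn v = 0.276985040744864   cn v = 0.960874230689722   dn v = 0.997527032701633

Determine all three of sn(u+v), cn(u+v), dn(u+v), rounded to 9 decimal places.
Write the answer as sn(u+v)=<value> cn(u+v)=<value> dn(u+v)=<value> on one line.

m = k² = 0.064387032516
D = 1 − m·sn²u·sn²v = 0.9968375756368779
sn(u+v) = (sn u·cn v·dn v + sn v·cn u·dn u)/D = -0.9295991910388335/0.9968375756368779 = -0.9325483045168258
cn(u+v) = (cn u·cn v − sn u·sn v·dn u·dn v)/D = -0.3599034540283747/0.9968375756368779 = -0.3610452322670853
dn(u+v) = (dn u·dn v − m·sn u·sn v·cn u·cn v)/D = 0.9685271283078072/0.9968375756368779 = 0.9715997389936037

sn(u+v)=-0.932548305 cn(u+v)=-0.361045232 dn(u+v)=0.971599739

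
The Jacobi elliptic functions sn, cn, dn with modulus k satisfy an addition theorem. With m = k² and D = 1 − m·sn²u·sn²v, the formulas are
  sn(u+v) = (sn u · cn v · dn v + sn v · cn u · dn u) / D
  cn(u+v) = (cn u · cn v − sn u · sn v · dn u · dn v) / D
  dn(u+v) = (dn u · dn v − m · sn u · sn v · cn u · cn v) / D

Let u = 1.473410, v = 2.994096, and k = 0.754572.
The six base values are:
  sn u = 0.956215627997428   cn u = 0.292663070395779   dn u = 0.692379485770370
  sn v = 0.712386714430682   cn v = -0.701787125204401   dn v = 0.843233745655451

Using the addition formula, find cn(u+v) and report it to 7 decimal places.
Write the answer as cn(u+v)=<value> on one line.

m = k² = 0.569378903184
D = 1 − m·sn²u·sn²v = 0.735792787390071
cn(u+v) = (cn u·cn v − sn u·sn v·dn u·dn v)/D = -0.6030947097385643/0.735792787390071 = -0.8196529241307192

cn(u+v)=-0.8196529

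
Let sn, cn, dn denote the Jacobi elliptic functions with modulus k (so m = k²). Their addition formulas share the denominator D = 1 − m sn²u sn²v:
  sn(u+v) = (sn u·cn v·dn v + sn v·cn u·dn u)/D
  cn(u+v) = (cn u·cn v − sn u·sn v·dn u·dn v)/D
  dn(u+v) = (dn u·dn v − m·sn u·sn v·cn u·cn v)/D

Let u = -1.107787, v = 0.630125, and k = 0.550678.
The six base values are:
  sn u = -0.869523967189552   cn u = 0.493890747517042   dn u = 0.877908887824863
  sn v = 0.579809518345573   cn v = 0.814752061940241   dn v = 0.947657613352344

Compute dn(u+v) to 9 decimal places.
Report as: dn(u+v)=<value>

dn(u+v)=0.968096085

m = k² = 0.303246259684
D = 1 − m·sn²u·sn²v = 0.9229222109633055
dn(u+v) = (dn u·dn v − m·sn u·sn v·cn u·cn v)/D = 0.8934773788495462/0.9229222109633055 = 0.9680960846277325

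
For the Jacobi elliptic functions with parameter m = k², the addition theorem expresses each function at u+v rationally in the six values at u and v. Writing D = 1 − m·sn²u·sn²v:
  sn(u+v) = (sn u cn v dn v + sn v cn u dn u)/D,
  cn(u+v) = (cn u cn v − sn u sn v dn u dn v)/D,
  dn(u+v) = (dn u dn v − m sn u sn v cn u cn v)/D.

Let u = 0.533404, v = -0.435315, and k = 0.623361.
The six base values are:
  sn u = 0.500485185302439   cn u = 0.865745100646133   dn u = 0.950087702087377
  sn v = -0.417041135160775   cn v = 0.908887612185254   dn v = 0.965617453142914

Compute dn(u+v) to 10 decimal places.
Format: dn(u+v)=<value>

m = k² = 0.388578936321
D = 1 − m·sn²u·sn²v = 0.9830714602978439
dn(u+v) = (dn u·dn v − m·sn u·sn v·cn u·cn v)/D = 0.981240209495058/0.9830714602978439 = 0.9981372149668234

dn(u+v)=0.9981372150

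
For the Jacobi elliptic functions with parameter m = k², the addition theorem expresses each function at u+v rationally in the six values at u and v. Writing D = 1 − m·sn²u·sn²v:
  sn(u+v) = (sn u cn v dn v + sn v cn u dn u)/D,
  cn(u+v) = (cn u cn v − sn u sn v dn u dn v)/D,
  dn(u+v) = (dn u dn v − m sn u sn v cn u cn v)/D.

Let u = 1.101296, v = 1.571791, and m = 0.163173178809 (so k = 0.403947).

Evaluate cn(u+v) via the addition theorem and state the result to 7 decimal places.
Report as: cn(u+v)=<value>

cn(u+v)=-0.8229379

sn u = 0.8785741160775383, cn u = 0.4776060327912245, dn u = 0.9349052629850406
sn v = 0.9979658789891536, cn v = 0.06375032841802415, dn v = 0.9151447830920636
m = k² = 0.163173178809
D = 1 − m·sn²u·sn²v = 0.8745597334377057
cn(u+v) = (cn u·cn v − sn u·sn v·dn u·dn v)/D = -0.7197083250050555/0.8745597334377057 = -0.8229378708942353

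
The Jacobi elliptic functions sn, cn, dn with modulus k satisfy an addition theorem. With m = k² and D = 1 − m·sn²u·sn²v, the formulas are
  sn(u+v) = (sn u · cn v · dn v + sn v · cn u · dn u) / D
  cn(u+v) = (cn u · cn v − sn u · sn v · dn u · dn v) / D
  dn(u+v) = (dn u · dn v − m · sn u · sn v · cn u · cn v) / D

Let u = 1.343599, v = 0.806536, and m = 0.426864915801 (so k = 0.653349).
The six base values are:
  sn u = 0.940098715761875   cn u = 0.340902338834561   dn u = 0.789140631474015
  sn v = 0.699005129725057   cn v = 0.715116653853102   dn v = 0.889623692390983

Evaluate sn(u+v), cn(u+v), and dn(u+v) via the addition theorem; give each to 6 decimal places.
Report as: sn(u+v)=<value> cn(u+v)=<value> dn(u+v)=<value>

m = k² = 0.426864915801
D = 1 − m·sn²u·sn²v = 0.815669115936872
sn(u+v) = (sn u·cn v·dn v + sn v·cn u·dn u)/D = 0.7861227174330831/0.815669115936872 = 0.9637764898455765
cn(u+v) = (cn u·cn v − sn u·sn v·dn u·dn v)/D = -0.2175481092284263/0.815669115936872 = -0.26671122514986
dn(u+v) = (dn u·dn v − m·sn u·sn v·cn u·cn v)/D = 0.6336547289031516/0.815669115936872 = 0.7768526679784119

sn(u+v)=0.963776 cn(u+v)=-0.266711 dn(u+v)=0.776853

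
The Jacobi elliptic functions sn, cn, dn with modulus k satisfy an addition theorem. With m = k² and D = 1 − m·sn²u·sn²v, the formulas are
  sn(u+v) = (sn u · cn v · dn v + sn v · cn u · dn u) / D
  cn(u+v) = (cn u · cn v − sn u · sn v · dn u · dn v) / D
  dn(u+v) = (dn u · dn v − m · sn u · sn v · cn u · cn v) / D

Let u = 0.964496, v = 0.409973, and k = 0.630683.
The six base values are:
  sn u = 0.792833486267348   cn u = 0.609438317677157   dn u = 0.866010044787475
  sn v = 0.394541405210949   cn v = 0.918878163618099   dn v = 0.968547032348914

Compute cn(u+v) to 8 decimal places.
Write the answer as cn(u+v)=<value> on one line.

m = k² = 0.397761046489
D = 1 − m·sn²u·sn²v = 0.961080128897601
cn(u+v) = (cn u·cn v − sn u·sn v·dn u·dn v)/D = 0.2976271210525145/0.961080128897601 = 0.3096798197189918

cn(u+v)=0.30967982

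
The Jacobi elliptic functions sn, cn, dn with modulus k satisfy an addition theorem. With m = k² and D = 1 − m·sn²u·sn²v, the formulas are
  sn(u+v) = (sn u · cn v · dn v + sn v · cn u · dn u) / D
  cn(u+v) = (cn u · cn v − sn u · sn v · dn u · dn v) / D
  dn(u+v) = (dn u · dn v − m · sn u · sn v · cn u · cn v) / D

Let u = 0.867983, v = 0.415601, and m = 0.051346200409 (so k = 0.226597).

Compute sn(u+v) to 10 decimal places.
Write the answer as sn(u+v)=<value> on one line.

sn(u+v)=0.9552749619

sn u = 0.7599108549784054, cn u = 0.6500273013389429, dn u = 0.9850631409549852
sn v = 0.4031970609862458, cn v = 0.9151131787992421, dn v = 0.995817632685591
m = k² = 0.051346200409
D = 1 − m·sn²u·sn²v = 0.9951797637596363
sn(u+v) = (sn u·cn v·dn v + sn v·cn u·dn u)/D = 0.9506703108657973/0.9951797637596363 = 0.9552749618564497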